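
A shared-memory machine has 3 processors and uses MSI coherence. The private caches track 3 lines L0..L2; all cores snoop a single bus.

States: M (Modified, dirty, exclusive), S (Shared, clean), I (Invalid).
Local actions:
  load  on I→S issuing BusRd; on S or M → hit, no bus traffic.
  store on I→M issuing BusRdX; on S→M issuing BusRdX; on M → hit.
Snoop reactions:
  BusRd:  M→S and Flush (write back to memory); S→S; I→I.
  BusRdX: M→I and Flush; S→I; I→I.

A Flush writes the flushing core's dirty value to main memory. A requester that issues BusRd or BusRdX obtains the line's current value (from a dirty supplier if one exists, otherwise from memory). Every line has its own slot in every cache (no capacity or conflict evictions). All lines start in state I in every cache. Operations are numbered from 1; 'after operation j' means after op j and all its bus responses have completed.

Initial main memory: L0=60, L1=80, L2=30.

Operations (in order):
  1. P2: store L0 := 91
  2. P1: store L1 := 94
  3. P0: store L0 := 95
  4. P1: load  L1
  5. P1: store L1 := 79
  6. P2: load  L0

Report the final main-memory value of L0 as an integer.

memory[L0] = 95

step 1: P2: store L0 := 91  ⟶  IIM  (L0)  txn=BusRdX  M[L0]=60
step 2: P1: store L1 := 94  ⟶  IMI  (L1)  txn=BusRdX  M[L1]=80
step 3: P0: store L0 := 95  ⟶  MII  (L0)  txn=BusRdX+Flush  M[L0]=91
step 4: P1: load  L1  ⟶  IMI  (L1)  txn=∅  M[L1]=80
step 5: P1: store L1 := 79  ⟶  IMI  (L1)  txn=∅  M[L1]=80
step 6: P2: load  L0  ⟶  SIS  (L0)  txn=BusRd+Flush  M[L0]=95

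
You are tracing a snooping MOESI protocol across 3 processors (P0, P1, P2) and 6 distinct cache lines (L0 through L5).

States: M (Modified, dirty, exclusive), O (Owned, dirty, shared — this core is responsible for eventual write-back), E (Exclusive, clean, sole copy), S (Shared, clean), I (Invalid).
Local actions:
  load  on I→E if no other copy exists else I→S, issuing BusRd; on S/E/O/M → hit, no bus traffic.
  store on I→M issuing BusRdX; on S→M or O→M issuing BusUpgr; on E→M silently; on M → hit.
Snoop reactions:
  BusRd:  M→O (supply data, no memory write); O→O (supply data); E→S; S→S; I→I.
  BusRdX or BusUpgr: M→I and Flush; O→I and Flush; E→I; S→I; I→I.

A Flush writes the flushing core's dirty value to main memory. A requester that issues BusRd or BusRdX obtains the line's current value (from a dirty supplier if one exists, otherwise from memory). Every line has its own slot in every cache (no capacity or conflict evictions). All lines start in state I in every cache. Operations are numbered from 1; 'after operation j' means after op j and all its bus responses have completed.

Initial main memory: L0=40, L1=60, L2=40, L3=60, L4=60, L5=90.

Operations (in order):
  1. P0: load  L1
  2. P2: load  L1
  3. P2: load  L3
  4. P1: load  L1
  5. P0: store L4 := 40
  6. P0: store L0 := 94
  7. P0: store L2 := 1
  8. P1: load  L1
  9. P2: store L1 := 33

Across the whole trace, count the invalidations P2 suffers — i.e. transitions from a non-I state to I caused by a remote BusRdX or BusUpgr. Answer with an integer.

invalidations = 0

  op1 P0: load  L1 → E/I/I on L1; bus BusRd; mem=60
  op2 P2: load  L1 → S/I/S on L1; bus BusRd; mem=60
  op3 P2: load  L3 → I/I/E on L3; bus BusRd; mem=60
  op4 P1: load  L1 → S/S/S on L1; bus BusRd; mem=60
  op5 P0: store L4 := 40 → M/I/I on L4; bus BusRdX; mem=60
  op6 P0: store L0 := 94 → M/I/I on L0; bus BusRdX; mem=40
  op7 P0: store L2 := 1 → M/I/I on L2; bus BusRdX; mem=40
  op8 P1: load  L1 → S/S/S on L1; bus (none); mem=60
  op9 P2: store L1 := 33 → I/I/M on L1; bus BusUpgr; mem=60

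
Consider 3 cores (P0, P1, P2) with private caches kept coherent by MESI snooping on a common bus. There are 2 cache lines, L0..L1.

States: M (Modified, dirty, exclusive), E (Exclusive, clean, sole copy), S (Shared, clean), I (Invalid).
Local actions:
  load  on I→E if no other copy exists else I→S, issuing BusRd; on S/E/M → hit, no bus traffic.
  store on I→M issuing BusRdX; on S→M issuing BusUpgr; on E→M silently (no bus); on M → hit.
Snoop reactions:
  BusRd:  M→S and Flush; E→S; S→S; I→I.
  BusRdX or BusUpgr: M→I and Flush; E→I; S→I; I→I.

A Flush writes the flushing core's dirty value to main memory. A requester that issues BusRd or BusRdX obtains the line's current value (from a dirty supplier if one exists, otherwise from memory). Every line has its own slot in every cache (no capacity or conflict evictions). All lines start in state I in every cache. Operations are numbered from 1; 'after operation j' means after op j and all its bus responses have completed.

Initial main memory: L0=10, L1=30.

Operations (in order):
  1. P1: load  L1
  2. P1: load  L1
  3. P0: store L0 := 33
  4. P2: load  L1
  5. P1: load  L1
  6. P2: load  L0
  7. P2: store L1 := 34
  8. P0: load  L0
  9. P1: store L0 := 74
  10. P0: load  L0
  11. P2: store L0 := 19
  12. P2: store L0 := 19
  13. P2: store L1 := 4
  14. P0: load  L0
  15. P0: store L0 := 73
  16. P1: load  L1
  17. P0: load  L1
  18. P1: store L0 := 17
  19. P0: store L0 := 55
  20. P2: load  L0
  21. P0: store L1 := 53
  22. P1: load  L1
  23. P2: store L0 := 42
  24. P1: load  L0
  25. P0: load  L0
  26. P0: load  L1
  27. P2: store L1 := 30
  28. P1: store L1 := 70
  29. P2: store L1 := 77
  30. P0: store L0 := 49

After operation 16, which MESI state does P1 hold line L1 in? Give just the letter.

[1] P1: load  L1 | P0:I, P1:E(30), P2:I | bus: BusRd
[2] P1: load  L1 | P0:I, P1:E(30), P2:I | bus: none
[3] P0: store L0 := 33 | P0:M(33), P1:I, P2:I | bus: BusRdX
[4] P2: load  L1 | P0:I, P1:S(30), P2:S(30) | bus: BusRd
[5] P1: load  L1 | P0:I, P1:S(30), P2:S(30) | bus: none
[6] P2: load  L0 | P0:S(33), P1:I, P2:S(33) | bus: BusRd,Flush
[7] P2: store L1 := 34 | P0:I, P1:I, P2:M(34) | bus: BusUpgr
[8] P0: load  L0 | P0:S(33), P1:I, P2:S(33) | bus: none
[9] P1: store L0 := 74 | P0:I, P1:M(74), P2:I | bus: BusRdX
[10] P0: load  L0 | P0:S(74), P1:S(74), P2:I | bus: BusRd,Flush
[11] P2: store L0 := 19 | P0:I, P1:I, P2:M(19) | bus: BusRdX
[12] P2: store L0 := 19 | P0:I, P1:I, P2:M(19) | bus: none
[13] P2: store L1 := 4 | P0:I, P1:I, P2:M(4) | bus: none
[14] P0: load  L0 | P0:S(19), P1:I, P2:S(19) | bus: BusRd,Flush
[15] P0: store L0 := 73 | P0:M(73), P1:I, P2:I | bus: BusUpgr
[16] P1: load  L1 | P0:I, P1:S(4), P2:S(4) | bus: BusRd,Flush
[17] P0: load  L1 | P0:S(4), P1:S(4), P2:S(4) | bus: BusRd
[18] P1: store L0 := 17 | P0:I, P1:M(17), P2:I | bus: BusRdX,Flush
[19] P0: store L0 := 55 | P0:M(55), P1:I, P2:I | bus: BusRdX,Flush
[20] P2: load  L0 | P0:S(55), P1:I, P2:S(55) | bus: BusRd,Flush
[21] P0: store L1 := 53 | P0:M(53), P1:I, P2:I | bus: BusUpgr
[22] P1: load  L1 | P0:S(53), P1:S(53), P2:I | bus: BusRd,Flush
[23] P2: store L0 := 42 | P0:I, P1:I, P2:M(42) | bus: BusUpgr
[24] P1: load  L0 | P0:I, P1:S(42), P2:S(42) | bus: BusRd,Flush
[25] P0: load  L0 | P0:S(42), P1:S(42), P2:S(42) | bus: BusRd
[26] P0: load  L1 | P0:S(53), P1:S(53), P2:I | bus: none
[27] P2: store L1 := 30 | P0:I, P1:I, P2:M(30) | bus: BusRdX
[28] P1: store L1 := 70 | P0:I, P1:M(70), P2:I | bus: BusRdX,Flush
[29] P2: store L1 := 77 | P0:I, P1:I, P2:M(77) | bus: BusRdX,Flush
[30] P0: store L0 := 49 | P0:M(49), P1:I, P2:I | bus: BusUpgr

state = S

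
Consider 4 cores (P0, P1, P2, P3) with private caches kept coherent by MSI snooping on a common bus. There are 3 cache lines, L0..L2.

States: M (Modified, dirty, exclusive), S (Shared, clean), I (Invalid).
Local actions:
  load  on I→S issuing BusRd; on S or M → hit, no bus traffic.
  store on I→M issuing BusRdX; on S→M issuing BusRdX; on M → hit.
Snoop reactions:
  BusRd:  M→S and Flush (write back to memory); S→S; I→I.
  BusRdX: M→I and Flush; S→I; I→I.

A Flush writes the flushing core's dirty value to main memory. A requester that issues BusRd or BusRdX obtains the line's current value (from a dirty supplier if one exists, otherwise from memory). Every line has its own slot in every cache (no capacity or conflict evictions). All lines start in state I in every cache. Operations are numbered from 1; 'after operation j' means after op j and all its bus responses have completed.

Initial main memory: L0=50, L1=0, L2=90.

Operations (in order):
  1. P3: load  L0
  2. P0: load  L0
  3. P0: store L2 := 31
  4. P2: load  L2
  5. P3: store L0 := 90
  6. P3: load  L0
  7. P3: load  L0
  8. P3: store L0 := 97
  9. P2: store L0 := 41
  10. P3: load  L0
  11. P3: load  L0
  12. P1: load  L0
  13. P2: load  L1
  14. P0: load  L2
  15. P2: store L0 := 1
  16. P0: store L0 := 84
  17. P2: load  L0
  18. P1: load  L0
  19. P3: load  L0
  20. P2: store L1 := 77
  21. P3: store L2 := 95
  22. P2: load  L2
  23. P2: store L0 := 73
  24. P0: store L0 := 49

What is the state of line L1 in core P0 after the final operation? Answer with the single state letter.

1. P3: load  L0  bus=[BusRd]  L0: P0=I P1=I P2=I P3=S  mem[L0]=50
2. P0: load  L0  bus=[BusRd]  L0: P0=S P1=I P2=I P3=S  mem[L0]=50
3. P0: store L2 := 31  bus=[BusRdX]  L2: P0=M P1=I P2=I P3=I  mem[L2]=90
4. P2: load  L2  bus=[BusRd,Flush]  L2: P0=S P1=I P2=S P3=I  mem[L2]=31
5. P3: store L0 := 90  bus=[BusRdX]  L0: P0=I P1=I P2=I P3=M  mem[L0]=50
6. P3: load  L0  bus=[-]  L0: P0=I P1=I P2=I P3=M  mem[L0]=50
7. P3: load  L0  bus=[-]  L0: P0=I P1=I P2=I P3=M  mem[L0]=50
8. P3: store L0 := 97  bus=[-]  L0: P0=I P1=I P2=I P3=M  mem[L0]=50
9. P2: store L0 := 41  bus=[BusRdX,Flush]  L0: P0=I P1=I P2=M P3=I  mem[L0]=97
10. P3: load  L0  bus=[BusRd,Flush]  L0: P0=I P1=I P2=S P3=S  mem[L0]=41
11. P3: load  L0  bus=[-]  L0: P0=I P1=I P2=S P3=S  mem[L0]=41
12. P1: load  L0  bus=[BusRd]  L0: P0=I P1=S P2=S P3=S  mem[L0]=41
13. P2: load  L1  bus=[BusRd]  L1: P0=I P1=I P2=S P3=I  mem[L1]=0
14. P0: load  L2  bus=[-]  L2: P0=S P1=I P2=S P3=I  mem[L2]=31
15. P2: store L0 := 1  bus=[BusRdX]  L0: P0=I P1=I P2=M P3=I  mem[L0]=41
16. P0: store L0 := 84  bus=[BusRdX,Flush]  L0: P0=M P1=I P2=I P3=I  mem[L0]=1
17. P2: load  L0  bus=[BusRd,Flush]  L0: P0=S P1=I P2=S P3=I  mem[L0]=84
18. P1: load  L0  bus=[BusRd]  L0: P0=S P1=S P2=S P3=I  mem[L0]=84
19. P3: load  L0  bus=[BusRd]  L0: P0=S P1=S P2=S P3=S  mem[L0]=84
20. P2: store L1 := 77  bus=[BusRdX]  L1: P0=I P1=I P2=M P3=I  mem[L1]=0
21. P3: store L2 := 95  bus=[BusRdX]  L2: P0=I P1=I P2=I P3=M  mem[L2]=31
22. P2: load  L2  bus=[BusRd,Flush]  L2: P0=I P1=I P2=S P3=S  mem[L2]=95
23. P2: store L0 := 73  bus=[BusRdX]  L0: P0=I P1=I P2=M P3=I  mem[L0]=84
24. P0: store L0 := 49  bus=[BusRdX,Flush]  L0: P0=M P1=I P2=I P3=I  mem[L0]=73

state = I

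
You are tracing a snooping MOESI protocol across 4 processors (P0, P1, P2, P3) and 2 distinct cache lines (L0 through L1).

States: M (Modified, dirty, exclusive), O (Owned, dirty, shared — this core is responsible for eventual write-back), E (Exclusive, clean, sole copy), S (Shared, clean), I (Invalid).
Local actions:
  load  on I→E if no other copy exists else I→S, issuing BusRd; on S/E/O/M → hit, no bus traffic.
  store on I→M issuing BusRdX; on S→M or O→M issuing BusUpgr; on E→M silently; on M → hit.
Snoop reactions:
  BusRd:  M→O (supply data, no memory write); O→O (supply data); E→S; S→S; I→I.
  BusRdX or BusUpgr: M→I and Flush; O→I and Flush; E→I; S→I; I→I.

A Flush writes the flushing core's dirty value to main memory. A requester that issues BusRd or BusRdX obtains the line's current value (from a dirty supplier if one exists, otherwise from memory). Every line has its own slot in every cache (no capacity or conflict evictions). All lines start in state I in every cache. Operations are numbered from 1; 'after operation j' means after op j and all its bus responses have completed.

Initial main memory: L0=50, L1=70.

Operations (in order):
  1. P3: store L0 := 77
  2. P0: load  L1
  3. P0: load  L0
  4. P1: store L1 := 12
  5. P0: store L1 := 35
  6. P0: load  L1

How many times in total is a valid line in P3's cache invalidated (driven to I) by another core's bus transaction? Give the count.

invalidations = 0

[1] P3: store L0 := 77 | P0:I, P1:I, P2:I, P3:M(77) | bus: BusRdX
[2] P0: load  L1 | P0:E(70), P1:I, P2:I, P3:I | bus: BusRd
[3] P0: load  L0 | P0:S(77), P1:I, P2:I, P3:O(77) | bus: BusRd
[4] P1: store L1 := 12 | P0:I, P1:M(12), P2:I, P3:I | bus: BusRdX
[5] P0: store L1 := 35 | P0:M(35), P1:I, P2:I, P3:I | bus: BusRdX,Flush
[6] P0: load  L1 | P0:M(35), P1:I, P2:I, P3:I | bus: none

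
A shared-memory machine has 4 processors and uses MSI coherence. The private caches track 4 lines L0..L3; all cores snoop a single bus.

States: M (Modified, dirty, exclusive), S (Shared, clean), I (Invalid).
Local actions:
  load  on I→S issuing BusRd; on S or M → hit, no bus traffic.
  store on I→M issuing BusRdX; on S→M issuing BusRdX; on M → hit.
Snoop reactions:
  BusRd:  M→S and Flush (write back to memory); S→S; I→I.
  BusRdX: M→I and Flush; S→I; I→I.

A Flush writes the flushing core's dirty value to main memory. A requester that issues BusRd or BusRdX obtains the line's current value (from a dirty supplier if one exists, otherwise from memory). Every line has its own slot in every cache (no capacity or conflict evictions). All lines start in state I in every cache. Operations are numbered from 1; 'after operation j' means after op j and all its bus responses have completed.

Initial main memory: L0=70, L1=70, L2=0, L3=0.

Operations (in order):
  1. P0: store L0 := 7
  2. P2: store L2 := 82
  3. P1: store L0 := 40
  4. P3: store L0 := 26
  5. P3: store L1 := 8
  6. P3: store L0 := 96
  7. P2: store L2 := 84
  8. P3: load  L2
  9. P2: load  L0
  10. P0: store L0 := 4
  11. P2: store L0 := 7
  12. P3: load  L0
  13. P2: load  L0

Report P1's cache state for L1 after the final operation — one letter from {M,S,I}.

1. P0: store L0 := 7  bus=[BusRdX]  L0: P0=M P1=I P2=I P3=I  mem[L0]=70
2. P2: store L2 := 82  bus=[BusRdX]  L2: P0=I P1=I P2=M P3=I  mem[L2]=0
3. P1: store L0 := 40  bus=[BusRdX,Flush]  L0: P0=I P1=M P2=I P3=I  mem[L0]=7
4. P3: store L0 := 26  bus=[BusRdX,Flush]  L0: P0=I P1=I P2=I P3=M  mem[L0]=40
5. P3: store L1 := 8  bus=[BusRdX]  L1: P0=I P1=I P2=I P3=M  mem[L1]=70
6. P3: store L0 := 96  bus=[-]  L0: P0=I P1=I P2=I P3=M  mem[L0]=40
7. P2: store L2 := 84  bus=[-]  L2: P0=I P1=I P2=M P3=I  mem[L2]=0
8. P3: load  L2  bus=[BusRd,Flush]  L2: P0=I P1=I P2=S P3=S  mem[L2]=84
9. P2: load  L0  bus=[BusRd,Flush]  L0: P0=I P1=I P2=S P3=S  mem[L0]=96
10. P0: store L0 := 4  bus=[BusRdX]  L0: P0=M P1=I P2=I P3=I  mem[L0]=96
11. P2: store L0 := 7  bus=[BusRdX,Flush]  L0: P0=I P1=I P2=M P3=I  mem[L0]=4
12. P3: load  L0  bus=[BusRd,Flush]  L0: P0=I P1=I P2=S P3=S  mem[L0]=7
13. P2: load  L0  bus=[-]  L0: P0=I P1=I P2=S P3=S  mem[L0]=7

state = I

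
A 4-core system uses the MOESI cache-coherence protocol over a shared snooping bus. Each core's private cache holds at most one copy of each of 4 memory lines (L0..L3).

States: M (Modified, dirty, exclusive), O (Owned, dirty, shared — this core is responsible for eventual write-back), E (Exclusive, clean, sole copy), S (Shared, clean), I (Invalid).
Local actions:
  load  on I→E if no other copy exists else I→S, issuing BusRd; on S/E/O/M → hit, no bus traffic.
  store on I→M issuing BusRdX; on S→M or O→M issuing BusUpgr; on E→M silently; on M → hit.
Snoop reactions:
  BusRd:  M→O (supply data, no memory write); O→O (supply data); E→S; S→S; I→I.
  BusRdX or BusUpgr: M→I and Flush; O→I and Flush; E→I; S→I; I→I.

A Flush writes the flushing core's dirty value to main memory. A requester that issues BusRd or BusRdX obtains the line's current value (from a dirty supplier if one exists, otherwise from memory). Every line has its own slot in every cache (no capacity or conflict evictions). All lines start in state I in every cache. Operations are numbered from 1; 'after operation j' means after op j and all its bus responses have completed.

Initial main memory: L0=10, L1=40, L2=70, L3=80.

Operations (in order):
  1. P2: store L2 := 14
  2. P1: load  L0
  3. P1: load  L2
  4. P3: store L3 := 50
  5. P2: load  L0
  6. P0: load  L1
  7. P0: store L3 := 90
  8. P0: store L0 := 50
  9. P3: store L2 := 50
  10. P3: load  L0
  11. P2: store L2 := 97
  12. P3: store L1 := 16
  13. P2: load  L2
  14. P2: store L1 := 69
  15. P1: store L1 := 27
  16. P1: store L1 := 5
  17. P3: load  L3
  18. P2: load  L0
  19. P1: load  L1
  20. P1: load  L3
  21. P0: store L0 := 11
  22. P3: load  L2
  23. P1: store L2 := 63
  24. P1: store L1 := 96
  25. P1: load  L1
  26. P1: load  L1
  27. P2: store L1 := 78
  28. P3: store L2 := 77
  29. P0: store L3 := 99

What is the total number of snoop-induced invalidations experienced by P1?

invalidations = 5

[1] P2: store L2 := 14 | P0:I, P1:I, P2:M(14), P3:I | bus: BusRdX
[2] P1: load  L0 | P0:I, P1:E(10), P2:I, P3:I | bus: BusRd
[3] P1: load  L2 | P0:I, P1:S(14), P2:O(14), P3:I | bus: BusRd
[4] P3: store L3 := 50 | P0:I, P1:I, P2:I, P3:M(50) | bus: BusRdX
[5] P2: load  L0 | P0:I, P1:S(10), P2:S(10), P3:I | bus: BusRd
[6] P0: load  L1 | P0:E(40), P1:I, P2:I, P3:I | bus: BusRd
[7] P0: store L3 := 90 | P0:M(90), P1:I, P2:I, P3:I | bus: BusRdX,Flush
[8] P0: store L0 := 50 | P0:M(50), P1:I, P2:I, P3:I | bus: BusRdX
[9] P3: store L2 := 50 | P0:I, P1:I, P2:I, P3:M(50) | bus: BusRdX,Flush
[10] P3: load  L0 | P0:O(50), P1:I, P2:I, P3:S(50) | bus: BusRd
[11] P2: store L2 := 97 | P0:I, P1:I, P2:M(97), P3:I | bus: BusRdX,Flush
[12] P3: store L1 := 16 | P0:I, P1:I, P2:I, P3:M(16) | bus: BusRdX
[13] P2: load  L2 | P0:I, P1:I, P2:M(97), P3:I | bus: none
[14] P2: store L1 := 69 | P0:I, P1:I, P2:M(69), P3:I | bus: BusRdX,Flush
[15] P1: store L1 := 27 | P0:I, P1:M(27), P2:I, P3:I | bus: BusRdX,Flush
[16] P1: store L1 := 5 | P0:I, P1:M(5), P2:I, P3:I | bus: none
[17] P3: load  L3 | P0:O(90), P1:I, P2:I, P3:S(90) | bus: BusRd
[18] P2: load  L0 | P0:O(50), P1:I, P2:S(50), P3:S(50) | bus: BusRd
[19] P1: load  L1 | P0:I, P1:M(5), P2:I, P3:I | bus: none
[20] P1: load  L3 | P0:O(90), P1:S(90), P2:I, P3:S(90) | bus: BusRd
[21] P0: store L0 := 11 | P0:M(11), P1:I, P2:I, P3:I | bus: BusUpgr
[22] P3: load  L2 | P0:I, P1:I, P2:O(97), P3:S(97) | bus: BusRd
[23] P1: store L2 := 63 | P0:I, P1:M(63), P2:I, P3:I | bus: BusRdX,Flush
[24] P1: store L1 := 96 | P0:I, P1:M(96), P2:I, P3:I | bus: none
[25] P1: load  L1 | P0:I, P1:M(96), P2:I, P3:I | bus: none
[26] P1: load  L1 | P0:I, P1:M(96), P2:I, P3:I | bus: none
[27] P2: store L1 := 78 | P0:I, P1:I, P2:M(78), P3:I | bus: BusRdX,Flush
[28] P3: store L2 := 77 | P0:I, P1:I, P2:I, P3:M(77) | bus: BusRdX,Flush
[29] P0: store L3 := 99 | P0:M(99), P1:I, P2:I, P3:I | bus: BusUpgr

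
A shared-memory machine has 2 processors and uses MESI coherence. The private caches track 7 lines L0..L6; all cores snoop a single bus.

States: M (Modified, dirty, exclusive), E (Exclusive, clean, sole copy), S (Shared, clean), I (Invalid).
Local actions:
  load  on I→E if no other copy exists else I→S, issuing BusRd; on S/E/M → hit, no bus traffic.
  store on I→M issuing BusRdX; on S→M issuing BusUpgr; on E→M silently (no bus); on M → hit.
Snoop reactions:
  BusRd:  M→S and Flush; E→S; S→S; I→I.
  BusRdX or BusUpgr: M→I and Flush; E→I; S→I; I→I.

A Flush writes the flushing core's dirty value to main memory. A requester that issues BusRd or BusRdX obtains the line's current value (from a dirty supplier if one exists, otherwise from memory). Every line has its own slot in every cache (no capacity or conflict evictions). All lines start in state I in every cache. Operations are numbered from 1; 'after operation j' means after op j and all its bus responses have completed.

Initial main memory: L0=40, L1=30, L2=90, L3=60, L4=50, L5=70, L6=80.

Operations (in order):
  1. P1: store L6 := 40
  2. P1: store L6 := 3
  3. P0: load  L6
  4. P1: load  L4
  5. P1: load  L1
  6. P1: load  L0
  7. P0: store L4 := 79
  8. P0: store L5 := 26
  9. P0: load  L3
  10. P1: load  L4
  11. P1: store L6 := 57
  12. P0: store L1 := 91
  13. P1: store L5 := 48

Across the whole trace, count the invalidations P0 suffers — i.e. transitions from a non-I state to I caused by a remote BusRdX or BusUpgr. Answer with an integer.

[1] P1: store L6 := 40 | P0:I, P1:M(40) | bus: BusRdX
[2] P1: store L6 := 3 | P0:I, P1:M(3) | bus: none
[3] P0: load  L6 | P0:S(3), P1:S(3) | bus: BusRd,Flush
[4] P1: load  L4 | P0:I, P1:E(50) | bus: BusRd
[5] P1: load  L1 | P0:I, P1:E(30) | bus: BusRd
[6] P1: load  L0 | P0:I, P1:E(40) | bus: BusRd
[7] P0: store L4 := 79 | P0:M(79), P1:I | bus: BusRdX
[8] P0: store L5 := 26 | P0:M(26), P1:I | bus: BusRdX
[9] P0: load  L3 | P0:E(60), P1:I | bus: BusRd
[10] P1: load  L4 | P0:S(79), P1:S(79) | bus: BusRd,Flush
[11] P1: store L6 := 57 | P0:I, P1:M(57) | bus: BusUpgr
[12] P0: store L1 := 91 | P0:M(91), P1:I | bus: BusRdX
[13] P1: store L5 := 48 | P0:I, P1:M(48) | bus: BusRdX,Flush

invalidations = 2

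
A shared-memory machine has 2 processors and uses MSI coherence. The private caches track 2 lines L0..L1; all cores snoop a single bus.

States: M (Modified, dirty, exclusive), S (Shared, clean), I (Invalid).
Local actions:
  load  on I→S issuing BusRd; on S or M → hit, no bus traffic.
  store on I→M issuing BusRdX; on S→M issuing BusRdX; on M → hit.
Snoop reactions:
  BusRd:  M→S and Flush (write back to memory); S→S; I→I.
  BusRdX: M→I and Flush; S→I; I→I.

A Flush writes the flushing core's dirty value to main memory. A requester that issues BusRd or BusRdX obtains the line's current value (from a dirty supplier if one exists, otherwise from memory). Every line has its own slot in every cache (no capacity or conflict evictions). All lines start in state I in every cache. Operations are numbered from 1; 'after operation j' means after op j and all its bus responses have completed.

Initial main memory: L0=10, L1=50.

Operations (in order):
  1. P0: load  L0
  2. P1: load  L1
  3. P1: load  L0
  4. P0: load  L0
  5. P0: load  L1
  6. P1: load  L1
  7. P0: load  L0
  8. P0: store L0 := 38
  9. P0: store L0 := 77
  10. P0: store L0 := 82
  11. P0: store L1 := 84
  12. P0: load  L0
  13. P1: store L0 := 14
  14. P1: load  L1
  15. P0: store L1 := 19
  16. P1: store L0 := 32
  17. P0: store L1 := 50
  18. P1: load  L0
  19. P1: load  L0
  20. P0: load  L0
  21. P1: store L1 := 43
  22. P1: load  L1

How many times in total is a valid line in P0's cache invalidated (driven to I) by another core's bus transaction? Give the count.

invalidations = 2

1. P0: load  L0  bus=[BusRd]  L0: P0=S P1=I  mem[L0]=10
2. P1: load  L1  bus=[BusRd]  L1: P0=I P1=S  mem[L1]=50
3. P1: load  L0  bus=[BusRd]  L0: P0=S P1=S  mem[L0]=10
4. P0: load  L0  bus=[-]  L0: P0=S P1=S  mem[L0]=10
5. P0: load  L1  bus=[BusRd]  L1: P0=S P1=S  mem[L1]=50
6. P1: load  L1  bus=[-]  L1: P0=S P1=S  mem[L1]=50
7. P0: load  L0  bus=[-]  L0: P0=S P1=S  mem[L0]=10
8. P0: store L0 := 38  bus=[BusRdX]  L0: P0=M P1=I  mem[L0]=10
9. P0: store L0 := 77  bus=[-]  L0: P0=M P1=I  mem[L0]=10
10. P0: store L0 := 82  bus=[-]  L0: P0=M P1=I  mem[L0]=10
11. P0: store L1 := 84  bus=[BusRdX]  L1: P0=M P1=I  mem[L1]=50
12. P0: load  L0  bus=[-]  L0: P0=M P1=I  mem[L0]=10
13. P1: store L0 := 14  bus=[BusRdX,Flush]  L0: P0=I P1=M  mem[L0]=82
14. P1: load  L1  bus=[BusRd,Flush]  L1: P0=S P1=S  mem[L1]=84
15. P0: store L1 := 19  bus=[BusRdX]  L1: P0=M P1=I  mem[L1]=84
16. P1: store L0 := 32  bus=[-]  L0: P0=I P1=M  mem[L0]=82
17. P0: store L1 := 50  bus=[-]  L1: P0=M P1=I  mem[L1]=84
18. P1: load  L0  bus=[-]  L0: P0=I P1=M  mem[L0]=82
19. P1: load  L0  bus=[-]  L0: P0=I P1=M  mem[L0]=82
20. P0: load  L0  bus=[BusRd,Flush]  L0: P0=S P1=S  mem[L0]=32
21. P1: store L1 := 43  bus=[BusRdX,Flush]  L1: P0=I P1=M  mem[L1]=50
22. P1: load  L1  bus=[-]  L1: P0=I P1=M  mem[L1]=50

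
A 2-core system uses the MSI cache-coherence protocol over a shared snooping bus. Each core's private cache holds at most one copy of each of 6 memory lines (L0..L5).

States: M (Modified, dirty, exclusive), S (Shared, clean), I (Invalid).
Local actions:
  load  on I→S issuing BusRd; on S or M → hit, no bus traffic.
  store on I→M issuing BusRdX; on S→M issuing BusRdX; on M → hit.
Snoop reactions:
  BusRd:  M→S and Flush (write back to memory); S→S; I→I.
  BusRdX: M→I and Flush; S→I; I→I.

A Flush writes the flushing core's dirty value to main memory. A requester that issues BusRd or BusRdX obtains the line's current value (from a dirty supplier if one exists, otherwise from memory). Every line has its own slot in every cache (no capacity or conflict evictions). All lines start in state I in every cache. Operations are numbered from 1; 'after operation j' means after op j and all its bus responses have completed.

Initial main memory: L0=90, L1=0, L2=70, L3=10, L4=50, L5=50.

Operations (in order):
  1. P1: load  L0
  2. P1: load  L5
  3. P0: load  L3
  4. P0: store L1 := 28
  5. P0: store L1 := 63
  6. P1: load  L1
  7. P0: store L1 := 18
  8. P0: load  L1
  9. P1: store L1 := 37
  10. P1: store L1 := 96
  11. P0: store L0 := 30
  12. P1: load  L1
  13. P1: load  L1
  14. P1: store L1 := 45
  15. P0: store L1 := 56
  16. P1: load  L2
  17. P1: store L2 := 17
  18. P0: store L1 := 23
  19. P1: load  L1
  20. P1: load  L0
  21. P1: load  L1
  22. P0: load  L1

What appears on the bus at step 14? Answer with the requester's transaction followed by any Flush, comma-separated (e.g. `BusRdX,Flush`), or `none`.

bus = none

step 1: P1: load  L0  ⟶  IS  (L0)  txn=BusRd  M[L0]=90
step 2: P1: load  L5  ⟶  IS  (L5)  txn=BusRd  M[L5]=50
step 3: P0: load  L3  ⟶  SI  (L3)  txn=BusRd  M[L3]=10
step 4: P0: store L1 := 28  ⟶  MI  (L1)  txn=BusRdX  M[L1]=0
step 5: P0: store L1 := 63  ⟶  MI  (L1)  txn=∅  M[L1]=0
step 6: P1: load  L1  ⟶  SS  (L1)  txn=BusRd+Flush  M[L1]=63
step 7: P0: store L1 := 18  ⟶  MI  (L1)  txn=BusRdX  M[L1]=63
step 8: P0: load  L1  ⟶  MI  (L1)  txn=∅  M[L1]=63
step 9: P1: store L1 := 37  ⟶  IM  (L1)  txn=BusRdX+Flush  M[L1]=18
step 10: P1: store L1 := 96  ⟶  IM  (L1)  txn=∅  M[L1]=18
step 11: P0: store L0 := 30  ⟶  MI  (L0)  txn=BusRdX  M[L0]=90
step 12: P1: load  L1  ⟶  IM  (L1)  txn=∅  M[L1]=18
step 13: P1: load  L1  ⟶  IM  (L1)  txn=∅  M[L1]=18
step 14: P1: store L1 := 45  ⟶  IM  (L1)  txn=∅  M[L1]=18
step 15: P0: store L1 := 56  ⟶  MI  (L1)  txn=BusRdX+Flush  M[L1]=45
step 16: P1: load  L2  ⟶  IS  (L2)  txn=BusRd  M[L2]=70
step 17: P1: store L2 := 17  ⟶  IM  (L2)  txn=BusRdX  M[L2]=70
step 18: P0: store L1 := 23  ⟶  MI  (L1)  txn=∅  M[L1]=45
step 19: P1: load  L1  ⟶  SS  (L1)  txn=BusRd+Flush  M[L1]=23
step 20: P1: load  L0  ⟶  SS  (L0)  txn=BusRd+Flush  M[L0]=30
step 21: P1: load  L1  ⟶  SS  (L1)  txn=∅  M[L1]=23
step 22: P0: load  L1  ⟶  SS  (L1)  txn=∅  M[L1]=23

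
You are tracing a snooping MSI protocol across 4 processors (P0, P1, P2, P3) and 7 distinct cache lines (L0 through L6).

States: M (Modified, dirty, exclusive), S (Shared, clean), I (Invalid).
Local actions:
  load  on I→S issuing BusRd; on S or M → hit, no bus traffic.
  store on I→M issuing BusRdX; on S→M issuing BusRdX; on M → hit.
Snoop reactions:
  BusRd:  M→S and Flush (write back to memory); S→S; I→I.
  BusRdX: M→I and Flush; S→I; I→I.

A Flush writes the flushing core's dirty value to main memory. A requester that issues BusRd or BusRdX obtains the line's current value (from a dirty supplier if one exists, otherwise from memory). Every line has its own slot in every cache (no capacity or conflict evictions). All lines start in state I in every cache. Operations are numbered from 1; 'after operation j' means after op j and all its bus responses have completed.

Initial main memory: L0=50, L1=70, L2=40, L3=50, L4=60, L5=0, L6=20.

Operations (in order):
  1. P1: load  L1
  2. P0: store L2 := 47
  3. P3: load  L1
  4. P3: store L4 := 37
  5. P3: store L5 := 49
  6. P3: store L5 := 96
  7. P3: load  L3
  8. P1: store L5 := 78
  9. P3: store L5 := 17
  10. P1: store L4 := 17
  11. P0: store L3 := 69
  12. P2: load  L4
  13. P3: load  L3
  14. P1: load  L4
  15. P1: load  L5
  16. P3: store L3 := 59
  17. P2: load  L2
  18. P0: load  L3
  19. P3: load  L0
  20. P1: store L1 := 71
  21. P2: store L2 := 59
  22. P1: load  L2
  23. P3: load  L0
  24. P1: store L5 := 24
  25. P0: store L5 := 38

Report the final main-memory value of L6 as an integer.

1. P1: load  L1  bus=[BusRd]  L1: P0=I P1=S P2=I P3=I  mem[L1]=70
2. P0: store L2 := 47  bus=[BusRdX]  L2: P0=M P1=I P2=I P3=I  mem[L2]=40
3. P3: load  L1  bus=[BusRd]  L1: P0=I P1=S P2=I P3=S  mem[L1]=70
4. P3: store L4 := 37  bus=[BusRdX]  L4: P0=I P1=I P2=I P3=M  mem[L4]=60
5. P3: store L5 := 49  bus=[BusRdX]  L5: P0=I P1=I P2=I P3=M  mem[L5]=0
6. P3: store L5 := 96  bus=[-]  L5: P0=I P1=I P2=I P3=M  mem[L5]=0
7. P3: load  L3  bus=[BusRd]  L3: P0=I P1=I P2=I P3=S  mem[L3]=50
8. P1: store L5 := 78  bus=[BusRdX,Flush]  L5: P0=I P1=M P2=I P3=I  mem[L5]=96
9. P3: store L5 := 17  bus=[BusRdX,Flush]  L5: P0=I P1=I P2=I P3=M  mem[L5]=78
10. P1: store L4 := 17  bus=[BusRdX,Flush]  L4: P0=I P1=M P2=I P3=I  mem[L4]=37
11. P0: store L3 := 69  bus=[BusRdX]  L3: P0=M P1=I P2=I P3=I  mem[L3]=50
12. P2: load  L4  bus=[BusRd,Flush]  L4: P0=I P1=S P2=S P3=I  mem[L4]=17
13. P3: load  L3  bus=[BusRd,Flush]  L3: P0=S P1=I P2=I P3=S  mem[L3]=69
14. P1: load  L4  bus=[-]  L4: P0=I P1=S P2=S P3=I  mem[L4]=17
15. P1: load  L5  bus=[BusRd,Flush]  L5: P0=I P1=S P2=I P3=S  mem[L5]=17
16. P3: store L3 := 59  bus=[BusRdX]  L3: P0=I P1=I P2=I P3=M  mem[L3]=69
17. P2: load  L2  bus=[BusRd,Flush]  L2: P0=S P1=I P2=S P3=I  mem[L2]=47
18. P0: load  L3  bus=[BusRd,Flush]  L3: P0=S P1=I P2=I P3=S  mem[L3]=59
19. P3: load  L0  bus=[BusRd]  L0: P0=I P1=I P2=I P3=S  mem[L0]=50
20. P1: store L1 := 71  bus=[BusRdX]  L1: P0=I P1=M P2=I P3=I  mem[L1]=70
21. P2: store L2 := 59  bus=[BusRdX]  L2: P0=I P1=I P2=M P3=I  mem[L2]=47
22. P1: load  L2  bus=[BusRd,Flush]  L2: P0=I P1=S P2=S P3=I  mem[L2]=59
23. P3: load  L0  bus=[-]  L0: P0=I P1=I P2=I P3=S  mem[L0]=50
24. P1: store L5 := 24  bus=[BusRdX]  L5: P0=I P1=M P2=I P3=I  mem[L5]=17
25. P0: store L5 := 38  bus=[BusRdX,Flush]  L5: P0=M P1=I P2=I P3=I  mem[L5]=24

memory[L6] = 20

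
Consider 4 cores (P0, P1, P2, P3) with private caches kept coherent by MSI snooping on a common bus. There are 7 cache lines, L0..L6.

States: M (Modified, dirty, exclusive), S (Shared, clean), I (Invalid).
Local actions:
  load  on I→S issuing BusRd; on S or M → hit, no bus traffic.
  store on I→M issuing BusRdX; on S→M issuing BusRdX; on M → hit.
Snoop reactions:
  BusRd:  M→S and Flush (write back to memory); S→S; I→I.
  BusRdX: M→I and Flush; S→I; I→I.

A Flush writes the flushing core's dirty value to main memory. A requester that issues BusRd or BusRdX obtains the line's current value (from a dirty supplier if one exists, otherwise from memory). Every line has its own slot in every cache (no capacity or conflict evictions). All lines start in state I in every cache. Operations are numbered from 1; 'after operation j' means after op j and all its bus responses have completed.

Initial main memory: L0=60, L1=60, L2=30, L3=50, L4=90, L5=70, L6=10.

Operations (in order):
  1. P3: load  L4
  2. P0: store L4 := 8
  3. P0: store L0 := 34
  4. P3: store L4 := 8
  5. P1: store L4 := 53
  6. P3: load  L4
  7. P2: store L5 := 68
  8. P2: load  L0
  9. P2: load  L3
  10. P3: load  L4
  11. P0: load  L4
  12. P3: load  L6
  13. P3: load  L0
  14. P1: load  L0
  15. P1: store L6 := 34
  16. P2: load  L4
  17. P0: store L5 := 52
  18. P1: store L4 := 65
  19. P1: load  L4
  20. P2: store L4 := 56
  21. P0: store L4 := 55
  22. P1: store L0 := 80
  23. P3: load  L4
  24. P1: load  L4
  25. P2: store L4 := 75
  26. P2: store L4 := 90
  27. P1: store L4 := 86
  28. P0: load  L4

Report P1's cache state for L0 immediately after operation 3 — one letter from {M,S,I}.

state = I

  op1 P3: load  L4 → I/I/I/S on L4; bus BusRd; mem=90
  op2 P0: store L4 := 8 → M/I/I/I on L4; bus BusRdX; mem=90
  op3 P0: store L0 := 34 → M/I/I/I on L0; bus BusRdX; mem=60
  op4 P3: store L4 := 8 → I/I/I/M on L4; bus BusRdX Flush; mem=8
  op5 P1: store L4 := 53 → I/M/I/I on L4; bus BusRdX Flush; mem=8
  op6 P3: load  L4 → I/S/I/S on L4; bus BusRd Flush; mem=53
  op7 P2: store L5 := 68 → I/I/M/I on L5; bus BusRdX; mem=70
  op8 P2: load  L0 → S/I/S/I on L0; bus BusRd Flush; mem=34
  op9 P2: load  L3 → I/I/S/I on L3; bus BusRd; mem=50
  op10 P3: load  L4 → I/S/I/S on L4; bus (none); mem=53
  op11 P0: load  L4 → S/S/I/S on L4; bus BusRd; mem=53
  op12 P3: load  L6 → I/I/I/S on L6; bus BusRd; mem=10
  op13 P3: load  L0 → S/I/S/S on L0; bus BusRd; mem=34
  op14 P1: load  L0 → S/S/S/S on L0; bus BusRd; mem=34
  op15 P1: store L6 := 34 → I/M/I/I on L6; bus BusRdX; mem=10
  op16 P2: load  L4 → S/S/S/S on L4; bus BusRd; mem=53
  op17 P0: store L5 := 52 → M/I/I/I on L5; bus BusRdX Flush; mem=68
  op18 P1: store L4 := 65 → I/M/I/I on L4; bus BusRdX; mem=53
  op19 P1: load  L4 → I/M/I/I on L4; bus (none); mem=53
  op20 P2: store L4 := 56 → I/I/M/I on L4; bus BusRdX Flush; mem=65
  op21 P0: store L4 := 55 → M/I/I/I on L4; bus BusRdX Flush; mem=56
  op22 P1: store L0 := 80 → I/M/I/I on L0; bus BusRdX; mem=34
  op23 P3: load  L4 → S/I/I/S on L4; bus BusRd Flush; mem=55
  op24 P1: load  L4 → S/S/I/S on L4; bus BusRd; mem=55
  op25 P2: store L4 := 75 → I/I/M/I on L4; bus BusRdX; mem=55
  op26 P2: store L4 := 90 → I/I/M/I on L4; bus (none); mem=55
  op27 P1: store L4 := 86 → I/M/I/I on L4; bus BusRdX Flush; mem=90
  op28 P0: load  L4 → S/S/I/I on L4; bus BusRd Flush; mem=86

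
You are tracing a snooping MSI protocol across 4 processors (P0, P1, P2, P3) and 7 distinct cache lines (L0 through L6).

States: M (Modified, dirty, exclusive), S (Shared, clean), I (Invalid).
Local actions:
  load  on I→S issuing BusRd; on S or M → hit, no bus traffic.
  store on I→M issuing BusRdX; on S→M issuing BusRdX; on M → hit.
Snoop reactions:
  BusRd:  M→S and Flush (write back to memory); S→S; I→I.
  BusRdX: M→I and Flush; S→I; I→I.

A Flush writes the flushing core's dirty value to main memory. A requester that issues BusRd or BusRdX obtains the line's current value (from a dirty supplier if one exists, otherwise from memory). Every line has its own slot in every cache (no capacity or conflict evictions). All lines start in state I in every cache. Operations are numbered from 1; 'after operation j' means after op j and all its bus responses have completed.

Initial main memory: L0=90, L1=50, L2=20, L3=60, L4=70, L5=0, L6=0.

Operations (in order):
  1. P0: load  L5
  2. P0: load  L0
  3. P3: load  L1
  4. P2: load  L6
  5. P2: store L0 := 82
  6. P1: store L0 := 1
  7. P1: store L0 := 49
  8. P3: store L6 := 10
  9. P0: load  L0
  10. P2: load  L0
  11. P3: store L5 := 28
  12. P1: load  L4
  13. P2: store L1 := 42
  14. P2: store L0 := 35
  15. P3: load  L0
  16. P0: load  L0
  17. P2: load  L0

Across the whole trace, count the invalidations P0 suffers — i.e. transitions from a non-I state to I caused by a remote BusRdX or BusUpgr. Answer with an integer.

[1] P0: load  L5 | P0:S(0), P1:I, P2:I, P3:I | bus: BusRd
[2] P0: load  L0 | P0:S(90), P1:I, P2:I, P3:I | bus: BusRd
[3] P3: load  L1 | P0:I, P1:I, P2:I, P3:S(50) | bus: BusRd
[4] P2: load  L6 | P0:I, P1:I, P2:S(0), P3:I | bus: BusRd
[5] P2: store L0 := 82 | P0:I, P1:I, P2:M(82), P3:I | bus: BusRdX
[6] P1: store L0 := 1 | P0:I, P1:M(1), P2:I, P3:I | bus: BusRdX,Flush
[7] P1: store L0 := 49 | P0:I, P1:M(49), P2:I, P3:I | bus: none
[8] P3: store L6 := 10 | P0:I, P1:I, P2:I, P3:M(10) | bus: BusRdX
[9] P0: load  L0 | P0:S(49), P1:S(49), P2:I, P3:I | bus: BusRd,Flush
[10] P2: load  L0 | P0:S(49), P1:S(49), P2:S(49), P3:I | bus: BusRd
[11] P3: store L5 := 28 | P0:I, P1:I, P2:I, P3:M(28) | bus: BusRdX
[12] P1: load  L4 | P0:I, P1:S(70), P2:I, P3:I | bus: BusRd
[13] P2: store L1 := 42 | P0:I, P1:I, P2:M(42), P3:I | bus: BusRdX
[14] P2: store L0 := 35 | P0:I, P1:I, P2:M(35), P3:I | bus: BusRdX
[15] P3: load  L0 | P0:I, P1:I, P2:S(35), P3:S(35) | bus: BusRd,Flush
[16] P0: load  L0 | P0:S(35), P1:I, P2:S(35), P3:S(35) | bus: BusRd
[17] P2: load  L0 | P0:S(35), P1:I, P2:S(35), P3:S(35) | bus: none

invalidations = 3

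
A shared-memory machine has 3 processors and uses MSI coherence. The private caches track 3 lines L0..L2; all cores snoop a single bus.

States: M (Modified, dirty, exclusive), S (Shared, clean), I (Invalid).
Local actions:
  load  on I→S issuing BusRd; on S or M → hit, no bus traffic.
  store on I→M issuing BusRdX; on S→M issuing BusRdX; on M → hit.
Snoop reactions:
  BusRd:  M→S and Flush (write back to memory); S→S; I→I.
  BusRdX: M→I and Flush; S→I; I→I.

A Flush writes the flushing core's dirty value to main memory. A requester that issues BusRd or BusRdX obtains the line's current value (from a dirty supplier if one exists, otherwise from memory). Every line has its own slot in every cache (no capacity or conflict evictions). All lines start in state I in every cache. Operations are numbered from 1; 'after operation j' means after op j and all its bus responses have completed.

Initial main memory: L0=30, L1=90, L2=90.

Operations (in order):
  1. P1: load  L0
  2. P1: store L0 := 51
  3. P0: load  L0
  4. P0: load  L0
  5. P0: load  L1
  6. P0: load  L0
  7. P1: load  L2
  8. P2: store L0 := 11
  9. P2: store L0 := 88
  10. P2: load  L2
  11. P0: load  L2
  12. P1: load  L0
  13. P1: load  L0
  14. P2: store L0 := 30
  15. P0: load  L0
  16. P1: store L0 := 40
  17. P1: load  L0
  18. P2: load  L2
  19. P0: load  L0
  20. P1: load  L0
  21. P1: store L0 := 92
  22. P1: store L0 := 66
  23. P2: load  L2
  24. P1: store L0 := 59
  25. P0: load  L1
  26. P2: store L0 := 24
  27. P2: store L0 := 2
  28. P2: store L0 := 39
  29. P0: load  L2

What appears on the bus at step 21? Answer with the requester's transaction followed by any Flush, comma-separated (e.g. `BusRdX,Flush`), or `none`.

  op1 P1: load  L0 → I/S/I on L0; bus BusRd; mem=30
  op2 P1: store L0 := 51 → I/M/I on L0; bus BusRdX; mem=30
  op3 P0: load  L0 → S/S/I on L0; bus BusRd Flush; mem=51
  op4 P0: load  L0 → S/S/I on L0; bus (none); mem=51
  op5 P0: load  L1 → S/I/I on L1; bus BusRd; mem=90
  op6 P0: load  L0 → S/S/I on L0; bus (none); mem=51
  op7 P1: load  L2 → I/S/I on L2; bus BusRd; mem=90
  op8 P2: store L0 := 11 → I/I/M on L0; bus BusRdX; mem=51
  op9 P2: store L0 := 88 → I/I/M on L0; bus (none); mem=51
  op10 P2: load  L2 → I/S/S on L2; bus BusRd; mem=90
  op11 P0: load  L2 → S/S/S on L2; bus BusRd; mem=90
  op12 P1: load  L0 → I/S/S on L0; bus BusRd Flush; mem=88
  op13 P1: load  L0 → I/S/S on L0; bus (none); mem=88
  op14 P2: store L0 := 30 → I/I/M on L0; bus BusRdX; mem=88
  op15 P0: load  L0 → S/I/S on L0; bus BusRd Flush; mem=30
  op16 P1: store L0 := 40 → I/M/I on L0; bus BusRdX; mem=30
  op17 P1: load  L0 → I/M/I on L0; bus (none); mem=30
  op18 P2: load  L2 → S/S/S on L2; bus (none); mem=90
  op19 P0: load  L0 → S/S/I on L0; bus BusRd Flush; mem=40
  op20 P1: load  L0 → S/S/I on L0; bus (none); mem=40
  op21 P1: store L0 := 92 → I/M/I on L0; bus BusRdX; mem=40
  op22 P1: store L0 := 66 → I/M/I on L0; bus (none); mem=40
  op23 P2: load  L2 → S/S/S on L2; bus (none); mem=90
  op24 P1: store L0 := 59 → I/M/I on L0; bus (none); mem=40
  op25 P0: load  L1 → S/I/I on L1; bus (none); mem=90
  op26 P2: store L0 := 24 → I/I/M on L0; bus BusRdX Flush; mem=59
  op27 P2: store L0 := 2 → I/I/M on L0; bus (none); mem=59
  op28 P2: store L0 := 39 → I/I/M on L0; bus (none); mem=59
  op29 P0: load  L2 → S/S/S on L2; bus (none); mem=90

bus = BusRdX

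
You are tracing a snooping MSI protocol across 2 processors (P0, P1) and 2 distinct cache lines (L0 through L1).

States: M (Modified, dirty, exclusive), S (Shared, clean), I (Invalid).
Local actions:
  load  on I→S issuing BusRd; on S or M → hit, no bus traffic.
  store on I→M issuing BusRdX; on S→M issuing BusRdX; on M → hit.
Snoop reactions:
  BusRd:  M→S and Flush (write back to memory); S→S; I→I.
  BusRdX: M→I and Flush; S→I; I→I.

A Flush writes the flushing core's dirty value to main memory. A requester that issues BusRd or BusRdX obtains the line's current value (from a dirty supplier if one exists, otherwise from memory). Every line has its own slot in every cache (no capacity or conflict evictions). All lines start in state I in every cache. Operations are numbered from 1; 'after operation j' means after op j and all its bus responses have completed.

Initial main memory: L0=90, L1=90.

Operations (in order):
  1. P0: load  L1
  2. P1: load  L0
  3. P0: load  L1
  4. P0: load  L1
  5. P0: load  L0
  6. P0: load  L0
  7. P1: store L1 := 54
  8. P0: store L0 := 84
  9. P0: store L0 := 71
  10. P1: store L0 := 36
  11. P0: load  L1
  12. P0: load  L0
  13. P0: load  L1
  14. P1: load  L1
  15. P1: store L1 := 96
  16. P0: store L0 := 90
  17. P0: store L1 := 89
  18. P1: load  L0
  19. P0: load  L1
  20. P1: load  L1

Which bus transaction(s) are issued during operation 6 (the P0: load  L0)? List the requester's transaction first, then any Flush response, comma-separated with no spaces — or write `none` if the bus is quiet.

bus = none

step 1: P0: load  L1  ⟶  SI  (L1)  txn=BusRd  M[L1]=90
step 2: P1: load  L0  ⟶  IS  (L0)  txn=BusRd  M[L0]=90
step 3: P0: load  L1  ⟶  SI  (L1)  txn=∅  M[L1]=90
step 4: P0: load  L1  ⟶  SI  (L1)  txn=∅  M[L1]=90
step 5: P0: load  L0  ⟶  SS  (L0)  txn=BusRd  M[L0]=90
step 6: P0: load  L0  ⟶  SS  (L0)  txn=∅  M[L0]=90
step 7: P1: store L1 := 54  ⟶  IM  (L1)  txn=BusRdX  M[L1]=90
step 8: P0: store L0 := 84  ⟶  MI  (L0)  txn=BusRdX  M[L0]=90
step 9: P0: store L0 := 71  ⟶  MI  (L0)  txn=∅  M[L0]=90
step 10: P1: store L0 := 36  ⟶  IM  (L0)  txn=BusRdX+Flush  M[L0]=71
step 11: P0: load  L1  ⟶  SS  (L1)  txn=BusRd+Flush  M[L1]=54
step 12: P0: load  L0  ⟶  SS  (L0)  txn=BusRd+Flush  M[L0]=36
step 13: P0: load  L1  ⟶  SS  (L1)  txn=∅  M[L1]=54
step 14: P1: load  L1  ⟶  SS  (L1)  txn=∅  M[L1]=54
step 15: P1: store L1 := 96  ⟶  IM  (L1)  txn=BusRdX  M[L1]=54
step 16: P0: store L0 := 90  ⟶  MI  (L0)  txn=BusRdX  M[L0]=36
step 17: P0: store L1 := 89  ⟶  MI  (L1)  txn=BusRdX+Flush  M[L1]=96
step 18: P1: load  L0  ⟶  SS  (L0)  txn=BusRd+Flush  M[L0]=90
step 19: P0: load  L1  ⟶  MI  (L1)  txn=∅  M[L1]=96
step 20: P1: load  L1  ⟶  SS  (L1)  txn=BusRd+Flush  M[L1]=89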